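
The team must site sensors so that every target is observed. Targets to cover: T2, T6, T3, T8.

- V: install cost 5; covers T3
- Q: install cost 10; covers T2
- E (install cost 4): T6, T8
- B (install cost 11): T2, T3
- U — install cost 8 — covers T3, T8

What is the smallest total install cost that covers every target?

15

The greedy cost-per-new-target heuristic would pick E, V, and Q for 19, but a cheaper cover exists.
Choose E and B: together they cover T2, T6, T3, T8 — every target.
Total install cost: 4 + 11 = 15.
No cover costs less than 15.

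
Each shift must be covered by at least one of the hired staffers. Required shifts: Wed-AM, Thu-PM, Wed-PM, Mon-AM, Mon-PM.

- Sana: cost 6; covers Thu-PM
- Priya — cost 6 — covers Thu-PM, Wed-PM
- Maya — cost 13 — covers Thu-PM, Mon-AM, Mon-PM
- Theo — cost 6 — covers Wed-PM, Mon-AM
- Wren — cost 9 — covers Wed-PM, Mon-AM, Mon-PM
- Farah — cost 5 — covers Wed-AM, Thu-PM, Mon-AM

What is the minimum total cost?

This is a weighted set-cover instance.
Choose Wren and Farah: together they cover Wed-AM, Thu-PM, Wed-PM, Mon-AM, Mon-PM — every shift.
Total cost: 9 + 5 = 14.
No cover costs less than 14.

14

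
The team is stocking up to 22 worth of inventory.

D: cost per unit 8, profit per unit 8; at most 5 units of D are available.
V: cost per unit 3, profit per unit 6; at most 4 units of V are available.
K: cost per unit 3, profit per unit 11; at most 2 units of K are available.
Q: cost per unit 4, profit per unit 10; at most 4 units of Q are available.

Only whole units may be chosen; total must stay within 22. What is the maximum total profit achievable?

2×K and 4×Q: cost 22 ≤ 22, profit 2·11 + 4·10 = 62.
1×V, 2×K, and 3×Q: cost 21 ≤ 22, profit 1·6 + 2·11 + 3·10 = 58.
Best is 62.

62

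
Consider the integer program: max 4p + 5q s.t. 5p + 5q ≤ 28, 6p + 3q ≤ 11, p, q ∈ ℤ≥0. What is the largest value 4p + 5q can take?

15

The continuous relaxation peaks at (0, 3.67) with value 18.33; rounding to a feasible lattice point costs some objective.
(p,q)=(0,3): 5·0+5·3=15≤28, 6·0+3·3=9≤11, objective 15.
(p,q)=(0,2): 5·0+5·2=10≤28, 6·0+3·2=6≤11, objective 10.
No feasible integer point exceeds 15.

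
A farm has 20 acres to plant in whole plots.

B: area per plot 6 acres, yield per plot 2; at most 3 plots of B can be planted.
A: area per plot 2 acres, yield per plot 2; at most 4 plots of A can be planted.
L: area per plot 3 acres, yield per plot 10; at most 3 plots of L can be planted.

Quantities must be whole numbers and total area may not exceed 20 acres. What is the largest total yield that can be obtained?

38

L has the best ratio (10/3); taking only L gives at most 3×10 = 30 (stopped by the supply cap of 3).
Mixing does better — 4×A and 3×L: area 17 ≤ 20, yield 4·2 + 3·10 = 38.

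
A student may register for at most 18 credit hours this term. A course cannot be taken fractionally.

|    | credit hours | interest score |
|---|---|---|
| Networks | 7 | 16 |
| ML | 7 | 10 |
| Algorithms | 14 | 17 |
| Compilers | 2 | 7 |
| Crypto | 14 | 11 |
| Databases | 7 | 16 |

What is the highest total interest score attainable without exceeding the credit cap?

39

Networks + Compilers + Databases: credit hours 7 + 2 + 7 = 16 ≤ 18, interest score 16 + 7 + 16 = 39.
Networks + ML + Compilers: credit hours 7 + 7 + 2 = 16 ≤ 18, interest score 16 + 10 + 7 = 33.
Best is Networks, Compilers, and Databases with total interest score 39.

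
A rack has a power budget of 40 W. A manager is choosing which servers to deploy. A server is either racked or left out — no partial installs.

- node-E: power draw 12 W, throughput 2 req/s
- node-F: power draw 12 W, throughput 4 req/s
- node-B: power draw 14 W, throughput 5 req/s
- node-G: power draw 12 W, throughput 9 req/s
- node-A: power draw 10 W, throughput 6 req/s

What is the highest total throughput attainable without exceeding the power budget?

20

Allowing fractional choices, the relaxed optimum would be about 21.3, but servers are indivisible.
node-F + node-B + node-G: power draw 12 + 14 + 12 = 38 ≤ 40, throughput 4 + 5 + 9 = 18.
node-B + node-G + node-A: power draw 14 + 12 + 10 = 36 ≤ 40, throughput 5 + 9 + 6 = 20.
node-F + node-G + node-A: power draw 12 + 12 + 10 = 34 ≤ 40, throughput 4 + 9 + 6 = 19.
Best is node-B, node-G, and node-A with total throughput 20.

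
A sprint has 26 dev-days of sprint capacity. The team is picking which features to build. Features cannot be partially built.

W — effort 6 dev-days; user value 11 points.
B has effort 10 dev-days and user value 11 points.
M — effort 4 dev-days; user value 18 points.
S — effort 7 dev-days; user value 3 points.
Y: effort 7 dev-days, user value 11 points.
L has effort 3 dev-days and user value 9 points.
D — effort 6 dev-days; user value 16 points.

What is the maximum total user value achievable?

Treat it as a binary knapsack problem.
W + M + Y + L + D: effort 6 + 4 + 7 + 3 + 6 = 26 ≤ 26, user value 11 + 18 + 11 + 9 + 16 = 65.
W + M + S + L + D: effort 6 + 4 + 7 + 3 + 6 = 26 ≤ 26, user value 11 + 18 + 3 + 9 + 16 = 57.
W + M + Y + D: effort 6 + 4 + 7 + 6 = 23 ≤ 26, user value 11 + 18 + 11 + 16 = 56.
Best is W, M, Y, L, and D with total user value 65.

65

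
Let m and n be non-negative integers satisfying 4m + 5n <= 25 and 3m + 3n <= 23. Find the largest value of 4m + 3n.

The continuous relaxation peaks at (6.25, 0) with value 25.00; rounding to a feasible lattice point costs some objective.
(m,n)=(6,0): 4·6+5·0=24≤25, 3·6+3·0=18≤23, objective 24.
(m,n)=(5,1): 4·5+5·1=25≤25, 3·5+3·1=18≤23, objective 23.
(m,n)=(5,0): 4·5+5·0=20≤25, 3·5+3·0=15≤23, objective 20.
Maximum is 24 at (m,n)=(6,0).

24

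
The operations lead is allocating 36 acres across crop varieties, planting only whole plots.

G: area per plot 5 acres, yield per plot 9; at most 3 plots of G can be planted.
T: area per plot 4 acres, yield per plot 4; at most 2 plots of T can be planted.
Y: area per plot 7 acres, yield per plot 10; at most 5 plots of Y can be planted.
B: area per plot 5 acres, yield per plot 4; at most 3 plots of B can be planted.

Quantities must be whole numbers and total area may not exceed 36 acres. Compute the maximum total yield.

57

This is a bounded integer knapsack.
3×G and 3×Y: area 36 ≤ 36, yield 3·9 + 3·10 = 57.
2×G, 3×Y, and 1×B: area 36 ≤ 36, yield 2·9 + 3·10 + 1·4 = 52.
Best is 57.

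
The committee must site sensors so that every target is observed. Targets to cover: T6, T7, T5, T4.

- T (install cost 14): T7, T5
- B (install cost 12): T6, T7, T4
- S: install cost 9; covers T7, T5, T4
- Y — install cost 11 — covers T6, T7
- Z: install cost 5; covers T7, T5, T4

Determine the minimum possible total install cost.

16

Choose Y and Z: together they cover T6, T7, T5, T4 — every target.
Total install cost: 11 + 5 = 16.
No cover costs less than 16.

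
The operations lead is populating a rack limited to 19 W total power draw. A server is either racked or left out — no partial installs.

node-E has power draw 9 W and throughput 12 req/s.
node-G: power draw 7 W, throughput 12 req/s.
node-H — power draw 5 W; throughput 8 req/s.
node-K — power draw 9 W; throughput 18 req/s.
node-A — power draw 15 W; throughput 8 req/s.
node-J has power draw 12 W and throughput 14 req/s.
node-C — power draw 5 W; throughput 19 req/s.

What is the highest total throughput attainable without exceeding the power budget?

node-H + node-K + node-C: power draw 5 + 9 + 5 = 19 ≤ 19, throughput 8 + 18 + 19 = 45.
node-G + node-H + node-C: power draw 7 + 5 + 5 = 17 ≤ 19, throughput 12 + 8 + 19 = 39.
Best is node-H, node-K, and node-C with total throughput 45.

45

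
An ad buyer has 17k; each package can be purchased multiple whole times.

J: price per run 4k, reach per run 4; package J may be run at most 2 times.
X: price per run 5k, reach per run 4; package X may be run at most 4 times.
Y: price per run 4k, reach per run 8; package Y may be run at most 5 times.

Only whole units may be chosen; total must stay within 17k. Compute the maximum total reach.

This is a bounded integer knapsack.
Y has the best ratio (8/4); taking only Y gives at most 4×8 = 32 (stopped by the price limit).
Optimal: 4×Y: price 16 ≤ 17, reach 4·8 = 32.

32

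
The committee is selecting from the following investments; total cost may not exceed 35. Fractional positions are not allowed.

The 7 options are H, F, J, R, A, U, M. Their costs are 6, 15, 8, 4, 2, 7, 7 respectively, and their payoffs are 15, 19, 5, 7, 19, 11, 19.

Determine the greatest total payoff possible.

Take H, F, R, A, and M: cost 6 + 15 + 4 + 2 + 7 = 34 ≤ 35, payoff 15 + 19 + 7 + 19 + 19 = 79.
No other feasible combination does better.

79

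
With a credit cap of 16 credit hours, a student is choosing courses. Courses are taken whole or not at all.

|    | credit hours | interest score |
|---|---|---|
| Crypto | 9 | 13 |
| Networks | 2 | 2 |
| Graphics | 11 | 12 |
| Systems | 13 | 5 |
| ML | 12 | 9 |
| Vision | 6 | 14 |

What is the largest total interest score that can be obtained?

Treat it as a binary knapsack problem.
Networks + Vision: credit hours 2 + 6 = 8 ≤ 16, interest score 2 + 14 = 16.
Crypto + Vision: credit hours 9 + 6 = 15 ≤ 16, interest score 13 + 14 = 27.
Best is Crypto and Vision with total interest score 27.

27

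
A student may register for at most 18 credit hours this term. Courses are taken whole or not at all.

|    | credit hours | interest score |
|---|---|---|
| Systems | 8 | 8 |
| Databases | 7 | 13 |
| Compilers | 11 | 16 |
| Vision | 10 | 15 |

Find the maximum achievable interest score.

Take Databases and Compilers: credit hours 7 + 11 = 18 ≤ 18, interest score 13 + 16 = 29.
No other feasible combination does better.

29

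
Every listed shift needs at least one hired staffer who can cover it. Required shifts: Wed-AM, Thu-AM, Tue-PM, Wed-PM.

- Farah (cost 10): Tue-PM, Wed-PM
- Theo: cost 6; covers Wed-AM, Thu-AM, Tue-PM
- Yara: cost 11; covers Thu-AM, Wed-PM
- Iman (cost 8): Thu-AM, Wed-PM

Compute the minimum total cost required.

14

Choose Theo and Iman: together they cover Wed-AM, Thu-AM, Tue-PM, Wed-PM — every shift.
Total cost: 6 + 8 = 14.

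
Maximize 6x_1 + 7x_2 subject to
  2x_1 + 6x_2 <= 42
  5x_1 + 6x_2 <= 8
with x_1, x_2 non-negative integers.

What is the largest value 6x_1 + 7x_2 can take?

7

(x_1,x_2)=(0,1): 2·0+6·1=6≤42, 5·0+6·1=6≤8, objective 7.
(x_1,x_2)=(1,0): 2·1+6·0=2≤42, 5·1+6·0=5≤8, objective 6.
(x_1,x_2)=(0,0): 2·0+6·0=0≤42, 5·0+6·0=0≤8, objective 0.
No feasible integer point exceeds 7.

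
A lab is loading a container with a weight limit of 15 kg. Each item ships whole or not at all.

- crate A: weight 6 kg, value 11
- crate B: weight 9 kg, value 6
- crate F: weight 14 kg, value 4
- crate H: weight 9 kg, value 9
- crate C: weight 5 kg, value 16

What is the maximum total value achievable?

27

Take crate A and crate C: weight 6 + 5 = 11 ≤ 15, value 11 + 16 = 27.
No other feasible combination does better.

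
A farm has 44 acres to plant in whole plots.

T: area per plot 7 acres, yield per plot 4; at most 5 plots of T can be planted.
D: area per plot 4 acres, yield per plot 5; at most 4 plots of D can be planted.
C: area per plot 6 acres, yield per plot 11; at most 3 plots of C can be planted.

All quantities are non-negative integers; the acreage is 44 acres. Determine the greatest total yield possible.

This is a bounded integer knapsack.
1×T, 4×D, and 3×C: area 41 ≤ 44, yield 1·4 + 4·5 + 3·11 = 57.
2×T, 3×D, and 3×C: area 44 ≤ 44, yield 2·4 + 3·5 + 3·11 = 56.
Best is 57.

57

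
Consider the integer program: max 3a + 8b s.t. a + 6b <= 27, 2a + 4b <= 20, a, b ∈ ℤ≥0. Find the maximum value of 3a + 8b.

The continuous relaxation peaks at (1.5, 4.25) with value 38.50; rounding to a feasible lattice point costs some objective.
(a,b)=(2,4): 1·2+6·4=26≤27, 2·2+4·4=20≤20, objective 38.
(a,b)=(1,4): 1·1+6·4=25≤27, 2·1+4·4=18≤20, objective 35.
(a,b)=(3,3): 1·3+6·3=21≤27, 2·3+4·3=18≤20, objective 33.
(a,b)=(0,4): 1·0+6·4=24≤27, 2·0+4·4=16≤20, objective 32.
Maximum is 38 at (a,b)=(2,4).

38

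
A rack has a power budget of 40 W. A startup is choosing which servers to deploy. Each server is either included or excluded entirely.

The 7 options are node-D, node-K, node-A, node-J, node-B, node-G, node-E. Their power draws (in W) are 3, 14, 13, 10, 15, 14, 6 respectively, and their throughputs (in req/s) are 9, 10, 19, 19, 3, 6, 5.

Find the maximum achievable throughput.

57

node-D + node-A + node-J + node-E: power draw 3 + 13 + 10 + 6 = 32 ≤ 40, throughput 9 + 19 + 19 + 5 = 52.
node-D + node-A + node-J + node-G: power draw 3 + 13 + 10 + 14 = 40 ≤ 40, throughput 9 + 19 + 19 + 6 = 53.
node-D + node-K + node-A + node-J: power draw 3 + 14 + 13 + 10 = 40 ≤ 40, throughput 9 + 10 + 19 + 19 = 57.
Best is node-D, node-K, node-A, and node-J with total throughput 57.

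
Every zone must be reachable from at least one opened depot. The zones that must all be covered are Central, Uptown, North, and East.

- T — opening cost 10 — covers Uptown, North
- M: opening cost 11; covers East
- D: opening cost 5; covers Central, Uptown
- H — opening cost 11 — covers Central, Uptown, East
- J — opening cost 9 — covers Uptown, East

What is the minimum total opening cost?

21

The greedy cost-per-new-zone heuristic would pick D, J, and T for 24, but a cheaper cover exists.
Choose T and H: together they cover Central, Uptown, North, East — every zone.
Total opening cost: 10 + 11 = 21.
No cover costs less than 21.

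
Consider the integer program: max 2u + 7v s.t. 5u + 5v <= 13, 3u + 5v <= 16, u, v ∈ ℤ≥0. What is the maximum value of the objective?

The continuous relaxation peaks at (0, 2.6) with value 18.20; rounding to a feasible lattice point costs some objective.
(u,v)=(0,2): 5·0+5·2=10≤13, 3·0+5·2=10≤16, objective 14.
(u,v)=(1,1): 5·1+5·1=10≤13, 3·1+5·1=8≤16, objective 9.
(u,v)=(0,1): 5·0+5·1=5≤13, 3·0+5·1=5≤16, objective 7.
The best lattice point is (0,2), giving 14.

14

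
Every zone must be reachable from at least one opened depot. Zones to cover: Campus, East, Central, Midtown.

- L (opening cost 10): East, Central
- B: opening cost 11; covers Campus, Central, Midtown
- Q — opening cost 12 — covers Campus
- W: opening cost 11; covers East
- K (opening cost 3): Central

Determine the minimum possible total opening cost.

Choose L and B: together they cover Campus, East, Central, Midtown — every zone.
Total opening cost: 10 + 11 = 21.

21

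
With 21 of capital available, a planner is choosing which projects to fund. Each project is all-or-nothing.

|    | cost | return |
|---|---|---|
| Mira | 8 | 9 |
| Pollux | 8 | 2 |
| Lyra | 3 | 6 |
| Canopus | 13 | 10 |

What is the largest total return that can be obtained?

Mira + Pollux + Lyra: cost 8 + 8 + 3 = 19 ≤ 21, return 9 + 2 + 6 = 17.
Mira + Canopus: cost 8 + 13 = 21 ≤ 21, return 9 + 10 = 19.
Best is Mira and Canopus with total return 19.

19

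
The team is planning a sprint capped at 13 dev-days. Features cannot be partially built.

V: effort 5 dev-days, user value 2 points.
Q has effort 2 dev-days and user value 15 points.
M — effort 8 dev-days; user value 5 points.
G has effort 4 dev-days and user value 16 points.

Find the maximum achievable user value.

Allowing fractional choices, the relaxed optimum would be about 35.4, but features are indivisible.
Q + G: effort 2 + 4 = 6 ≤ 13, user value 15 + 16 = 31.
V + Q + G: effort 5 + 2 + 4 = 11 ≤ 13, user value 2 + 15 + 16 = 33.
Best is V, Q, and G with total user value 33.

33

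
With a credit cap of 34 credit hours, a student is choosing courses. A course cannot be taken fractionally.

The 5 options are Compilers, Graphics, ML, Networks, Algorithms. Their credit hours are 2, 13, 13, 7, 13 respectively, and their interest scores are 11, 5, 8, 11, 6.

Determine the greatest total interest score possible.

30

This is an integer program with binary decision variables.
Allowing fractional choices, the relaxed optimum would be about 35.5, but courses are indivisible.
Compilers + ML + Networks: credit hours 2 + 13 + 7 = 22 ≤ 34, interest score 11 + 8 + 11 = 30.
Compilers + Networks + Algorithms: credit hours 2 + 7 + 13 = 22 ≤ 34, interest score 11 + 11 + 6 = 28.
Best is Compilers, ML, and Networks with total interest score 30.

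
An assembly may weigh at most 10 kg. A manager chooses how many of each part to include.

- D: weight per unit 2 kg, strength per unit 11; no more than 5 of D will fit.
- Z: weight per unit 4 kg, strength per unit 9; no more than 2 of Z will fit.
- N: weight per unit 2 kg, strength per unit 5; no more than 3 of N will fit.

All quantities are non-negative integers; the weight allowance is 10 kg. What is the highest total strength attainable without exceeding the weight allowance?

55

D has the best ratio (11/2); taking only D gives at most 5×11 = 55 (stopped by the weight limit).
Optimal: 5×D: weight 10 ≤ 10, strength 5·11 = 55.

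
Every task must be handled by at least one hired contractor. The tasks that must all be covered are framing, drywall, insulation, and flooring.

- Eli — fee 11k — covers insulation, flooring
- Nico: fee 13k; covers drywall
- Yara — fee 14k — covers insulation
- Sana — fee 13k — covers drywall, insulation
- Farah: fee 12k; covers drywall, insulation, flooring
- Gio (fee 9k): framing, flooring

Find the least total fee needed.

Choose Farah and Gio: together they cover framing, drywall, insulation, flooring — every task.
Total fee: 12 + 9 = 21.
No cover costs less than 21.

21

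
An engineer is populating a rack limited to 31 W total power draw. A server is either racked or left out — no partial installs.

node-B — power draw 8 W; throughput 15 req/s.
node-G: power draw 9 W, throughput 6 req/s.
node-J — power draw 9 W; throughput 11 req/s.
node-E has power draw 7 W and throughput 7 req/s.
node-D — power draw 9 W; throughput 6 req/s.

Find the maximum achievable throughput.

node-B + node-G + node-J: power draw 8 + 9 + 9 = 26 ≤ 31, throughput 15 + 6 + 11 = 32.
node-B + node-J + node-E: power draw 8 + 9 + 7 = 24 ≤ 31, throughput 15 + 11 + 7 = 33.
Best is node-B, node-J, and node-E with total throughput 33.

33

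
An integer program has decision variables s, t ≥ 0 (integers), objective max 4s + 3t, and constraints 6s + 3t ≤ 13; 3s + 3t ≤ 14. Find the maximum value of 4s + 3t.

The continuous relaxation peaks at (0, 4.33) with value 13.00; rounding to a feasible lattice point costs some objective.
(s,t)=(0,4): 6·0+3·4=12≤13, 3·0+3·4=12≤14, objective 12.
(s,t)=(0,3): 6·0+3·3=9≤13, 3·0+3·3=9≤14, objective 9.
Maximum is 12 at (s,t)=(0,4).

12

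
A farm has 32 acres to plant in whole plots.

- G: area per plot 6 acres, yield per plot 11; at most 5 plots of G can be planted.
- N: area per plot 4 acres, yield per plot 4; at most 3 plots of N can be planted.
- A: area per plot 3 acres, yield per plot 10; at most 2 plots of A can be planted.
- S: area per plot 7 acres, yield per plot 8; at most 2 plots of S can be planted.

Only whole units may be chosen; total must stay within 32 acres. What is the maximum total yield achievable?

64

This is a bounded integer knapsack.
A has the best ratio (10/3); taking only A gives at most 2×10 = 20 (stopped by the supply cap of 2).
Mixing does better — 4×G and 2×A: area 30 ≤ 32, yield 4·11 + 2·10 = 64.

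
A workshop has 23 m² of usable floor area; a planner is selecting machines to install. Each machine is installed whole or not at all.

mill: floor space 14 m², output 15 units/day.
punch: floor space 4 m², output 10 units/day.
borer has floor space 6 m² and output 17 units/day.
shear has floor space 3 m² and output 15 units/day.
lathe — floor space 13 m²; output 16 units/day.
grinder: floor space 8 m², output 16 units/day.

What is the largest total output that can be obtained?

58

borer + shear + lathe: floor space 6 + 3 + 13 = 22 ≤ 23, output 17 + 15 + 16 = 48.
punch + borer + shear + grinder: floor space 4 + 6 + 3 + 8 = 21 ≤ 23, output 10 + 17 + 15 + 16 = 58.
borer + shear + grinder: floor space 6 + 3 + 8 = 17 ≤ 23, output 17 + 15 + 16 = 48.
Best is punch, borer, shear, and grinder with total output 58.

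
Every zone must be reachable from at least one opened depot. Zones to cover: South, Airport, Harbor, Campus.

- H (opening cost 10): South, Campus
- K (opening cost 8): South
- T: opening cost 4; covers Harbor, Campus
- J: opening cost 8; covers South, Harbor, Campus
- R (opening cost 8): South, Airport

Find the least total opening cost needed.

12

This is an integer covering problem.
Choose T and R: together they cover South, Airport, Harbor, Campus — every zone.
Total opening cost: 4 + 8 = 12.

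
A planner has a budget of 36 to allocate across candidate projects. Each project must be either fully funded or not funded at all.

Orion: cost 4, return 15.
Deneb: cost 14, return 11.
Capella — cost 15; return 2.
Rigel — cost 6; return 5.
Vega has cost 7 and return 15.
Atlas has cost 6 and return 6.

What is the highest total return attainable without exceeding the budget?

47

Allowing fractional choices, the relaxed optimum would be about 51.2, but projects are indivisible.
Orion + Deneb + Vega + Atlas: cost 4 + 14 + 7 + 6 = 31 ≤ 36, return 15 + 11 + 15 + 6 = 47.
Orion + Rigel + Vega + Atlas: cost 4 + 6 + 7 + 6 = 23 ≤ 36, return 15 + 5 + 15 + 6 = 41.
Orion + Deneb + Rigel + Vega: cost 4 + 14 + 6 + 7 = 31 ≤ 36, return 15 + 11 + 5 + 15 = 46.
Best is Orion, Deneb, Vega, and Atlas with total return 47.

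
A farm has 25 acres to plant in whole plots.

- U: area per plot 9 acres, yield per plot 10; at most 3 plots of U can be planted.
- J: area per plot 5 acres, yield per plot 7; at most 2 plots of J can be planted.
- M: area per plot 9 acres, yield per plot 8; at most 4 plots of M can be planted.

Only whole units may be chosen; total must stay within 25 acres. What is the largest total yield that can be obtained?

27

J has the best ratio (7/5); taking only J gives at most 2×7 = 14 (stopped by the supply cap of 2).
Mixing does better — 2×U and 1×J: area 23 ≤ 25, yield 2·10 + 1·7 = 27.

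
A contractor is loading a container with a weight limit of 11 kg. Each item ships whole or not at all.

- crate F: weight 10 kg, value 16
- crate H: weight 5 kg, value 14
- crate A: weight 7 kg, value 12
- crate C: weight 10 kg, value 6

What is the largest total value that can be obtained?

16

Take crate F: weight 10 ≤ 11, value 16.
No other feasible combination does better.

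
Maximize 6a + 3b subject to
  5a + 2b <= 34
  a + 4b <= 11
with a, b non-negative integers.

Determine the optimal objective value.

39

(a,b)=(6,1): 5·6+2·1=32≤34, 1·6+4·1=10≤11, objective 39.
(a,b)=(6,0): 5·6+2·0=30≤34, 1·6+4·0=6≤11, objective 36.
(a,b)=(5,1): 5·5+2·1=27≤34, 1·5+4·1=9≤11, objective 33.
Maximum is 39 at (a,b)=(6,1).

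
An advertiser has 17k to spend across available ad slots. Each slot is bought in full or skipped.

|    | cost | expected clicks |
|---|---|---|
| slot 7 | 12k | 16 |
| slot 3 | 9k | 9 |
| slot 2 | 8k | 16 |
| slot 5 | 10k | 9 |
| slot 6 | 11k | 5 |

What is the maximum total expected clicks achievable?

slot 2: cost 8 ≤ 17, expected clicks 16.
slot 7: cost 12 ≤ 17, expected clicks 16.
slot 3 + slot 2: cost 9 + 8 = 17 ≤ 17, expected clicks 9 + 16 = 25.
Best is slot 3 and slot 2 with total expected clicks 25.

25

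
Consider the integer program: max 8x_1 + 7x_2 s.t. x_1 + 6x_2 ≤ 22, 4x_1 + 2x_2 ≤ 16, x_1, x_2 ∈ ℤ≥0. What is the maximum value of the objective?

38

(x_1,x_2)=(3,2): 1·3+6·2=15≤22, 4·3+2·2=16≤16, objective 38.
(x_1,x_2)=(2,3): 1·2+6·3=20≤22, 4·2+2·3=14≤16, objective 37.
(x_1,x_2)=(3,1): 1·3+6·1=9≤22, 4·3+2·1=14≤16, objective 31.
(x_1,x_2)=(2,2): 1·2+6·2=14≤22, 4·2+2·2=12≤16, objective 30.
No feasible integer point exceeds 38.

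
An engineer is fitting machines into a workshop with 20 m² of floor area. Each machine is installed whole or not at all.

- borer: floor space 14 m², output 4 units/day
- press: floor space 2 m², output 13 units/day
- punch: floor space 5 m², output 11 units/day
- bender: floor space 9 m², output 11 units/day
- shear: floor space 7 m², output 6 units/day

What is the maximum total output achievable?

This is a 0-1 knapsack instance.
press + bender + shear: floor space 2 + 9 + 7 = 18 ≤ 20, output 13 + 11 + 6 = 30.
press + punch + shear: floor space 2 + 5 + 7 = 14 ≤ 20, output 13 + 11 + 6 = 30.
press + punch + bender: floor space 2 + 5 + 9 = 16 ≤ 20, output 13 + 11 + 11 = 35.
Best is press, punch, and bender with total output 35.

35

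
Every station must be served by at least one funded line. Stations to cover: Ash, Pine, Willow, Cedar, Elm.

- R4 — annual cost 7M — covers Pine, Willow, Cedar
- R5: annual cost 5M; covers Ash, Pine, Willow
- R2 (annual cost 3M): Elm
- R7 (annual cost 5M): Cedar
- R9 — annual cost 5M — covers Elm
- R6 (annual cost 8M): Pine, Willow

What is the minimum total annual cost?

13

Choose R5, R2, and R7: together they cover Ash, Pine, Willow, Cedar, Elm — every station.
Total annual cost: 5 + 3 + 5 = 13.
No cover costs less than 13.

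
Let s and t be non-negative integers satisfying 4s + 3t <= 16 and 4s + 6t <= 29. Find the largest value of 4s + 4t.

The continuous relaxation peaks at (0.75, 4.33) with value 20.33; rounding to a feasible lattice point costs some objective.
(s,t)=(1,4): 4·1+3·4=16≤16, 4·1+6·4=28≤29, objective 20.
(s,t)=(1,3): 4·1+3·3=13≤16, 4·1+6·3=22≤29, objective 16.
(s,t)=(0,4): 4·0+3·4=12≤16, 4·0+6·4=24≤29, objective 16.
(s,t)=(0,3): 4·0+3·3=9≤16, 4·0+6·3=18≤29, objective 12.
Maximum is 20 at (s,t)=(1,4).

20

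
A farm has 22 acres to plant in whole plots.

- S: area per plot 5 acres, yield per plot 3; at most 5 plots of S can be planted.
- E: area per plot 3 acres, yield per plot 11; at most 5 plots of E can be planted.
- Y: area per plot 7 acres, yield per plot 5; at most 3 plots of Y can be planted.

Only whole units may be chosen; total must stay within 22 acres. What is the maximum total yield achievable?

60

This is a bounded integer knapsack.
E has the best ratio (11/3); taking only E gives at most 5×11 = 55 (stopped by the supply cap of 5).
Mixing does better — 5×E and 1×Y: area 22 ≤ 22, yield 5·11 + 1·5 = 60.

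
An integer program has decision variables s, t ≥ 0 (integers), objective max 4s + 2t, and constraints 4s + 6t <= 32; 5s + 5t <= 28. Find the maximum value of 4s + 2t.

Relaxing integrality, the LP optimum is 22.40 at (s,t) = (5.6, 0), which is not an integer point.
(s,t)=(5,0): 4·5+6·0=20≤32, 5·5+5·0=25≤28, objective 20.
(s,t)=(4,1): 4·4+6·1=22≤32, 5·4+5·1=25≤28, objective 18.
Maximum is 20 at (s,t)=(5,0).

20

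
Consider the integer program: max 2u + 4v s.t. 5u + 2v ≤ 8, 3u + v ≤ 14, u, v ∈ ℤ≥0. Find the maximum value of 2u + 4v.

(u,v)=(0,4): 5·0+2·4=8≤8, 3·0+1·4=4≤14, objective 16.
(u,v)=(0,3): 5·0+2·3=6≤8, 3·0+1·3=3≤14, objective 12.
No feasible integer point exceeds 16.

16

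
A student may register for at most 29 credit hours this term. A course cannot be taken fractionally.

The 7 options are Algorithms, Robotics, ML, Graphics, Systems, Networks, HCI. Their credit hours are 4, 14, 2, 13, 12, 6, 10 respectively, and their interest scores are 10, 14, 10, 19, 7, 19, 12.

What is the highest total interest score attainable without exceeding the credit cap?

Take Algorithms, ML, Graphics, and Networks: credit hours 4 + 2 + 13 + 6 = 25 ≤ 29, interest score 10 + 10 + 19 + 19 = 58.
No other feasible combination does better.

58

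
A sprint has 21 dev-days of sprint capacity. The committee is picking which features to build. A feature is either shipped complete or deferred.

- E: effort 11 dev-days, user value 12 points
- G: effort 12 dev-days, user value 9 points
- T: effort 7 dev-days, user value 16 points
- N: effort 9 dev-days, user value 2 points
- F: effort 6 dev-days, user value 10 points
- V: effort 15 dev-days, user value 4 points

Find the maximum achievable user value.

28

Allowing fractional choices, the relaxed optimum would be about 34.7, but features are indivisible.
G + T: effort 12 + 7 = 19 ≤ 21, user value 9 + 16 = 25.
T + F: effort 7 + 6 = 13 ≤ 21, user value 16 + 10 = 26.
E + T: effort 11 + 7 = 18 ≤ 21, user value 12 + 16 = 28.
Best is E and T with total user value 28.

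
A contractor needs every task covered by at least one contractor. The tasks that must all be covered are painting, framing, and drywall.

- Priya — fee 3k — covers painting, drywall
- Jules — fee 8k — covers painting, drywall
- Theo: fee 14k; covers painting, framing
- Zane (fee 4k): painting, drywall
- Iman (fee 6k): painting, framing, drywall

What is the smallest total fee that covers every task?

6

This is a weighted set-cover instance.
The greedy cost-per-new-task heuristic would pick Priya and Iman for 9, but a cheaper cover exists.
Iman alone covers painting, framing, drywall — every task.
Total fee: 6.
No cover costs less than 6.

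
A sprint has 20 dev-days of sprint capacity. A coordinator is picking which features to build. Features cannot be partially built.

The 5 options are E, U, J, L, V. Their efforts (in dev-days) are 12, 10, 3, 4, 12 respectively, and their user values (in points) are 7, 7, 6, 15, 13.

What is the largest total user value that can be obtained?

34

This is a 0-1 knapsack instance.
Allowing fractional choices, the relaxed optimum would be about 34.7, but features are indivisible.
J + L + V: effort 3 + 4 + 12 = 19 ≤ 20, user value 6 + 15 + 13 = 34.
L + V: effort 4 + 12 = 16 ≤ 20, user value 15 + 13 = 28.
Best is J, L, and V with total user value 34.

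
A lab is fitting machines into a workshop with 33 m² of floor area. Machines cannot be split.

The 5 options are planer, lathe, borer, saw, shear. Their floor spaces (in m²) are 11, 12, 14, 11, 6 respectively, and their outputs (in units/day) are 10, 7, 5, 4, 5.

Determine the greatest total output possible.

Treat it as a binary knapsack problem.
Allowing fractional choices, the relaxed optimum would be about 23.5, but machines are indivisible.
planer + lathe + shear: floor space 11 + 12 + 6 = 29 ≤ 33, output 10 + 7 + 5 = 22.
planer + borer + shear: floor space 11 + 14 + 6 = 31 ≤ 33, output 10 + 5 + 5 = 20.
planer + saw + shear: floor space 11 + 11 + 6 = 28 ≤ 33, output 10 + 4 + 5 = 19.
Best is planer, lathe, and shear with total output 22.

22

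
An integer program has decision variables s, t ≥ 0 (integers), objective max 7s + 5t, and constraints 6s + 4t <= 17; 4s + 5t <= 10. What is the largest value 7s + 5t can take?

The continuous relaxation peaks at (2.5, 0) with value 17.50; rounding to a feasible lattice point costs some objective.
(s,t)=(2,0): 6·2+4·0=12≤17, 4·2+5·0=8≤10, objective 14.
(s,t)=(1,1): 6·1+4·1=10≤17, 4·1+5·1=9≤10, objective 12.
The best lattice point is (2,0), giving 14.

14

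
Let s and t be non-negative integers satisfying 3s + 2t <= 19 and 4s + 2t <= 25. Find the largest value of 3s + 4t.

36

The continuous relaxation peaks at (0, 9.5) with value 38.00; rounding to a feasible lattice point costs some objective.
(s,t)=(0,9): 3·0+2·9=18≤19, 4·0+2·9=18≤25, objective 36.
(s,t)=(1,8): 3·1+2·8=19≤19, 4·1+2·8=20≤25, objective 35.
(s,t)=(0,8): 3·0+2·8=16≤19, 4·0+2·8=16≤25, objective 32.
The best lattice point is (0,9), giving 36.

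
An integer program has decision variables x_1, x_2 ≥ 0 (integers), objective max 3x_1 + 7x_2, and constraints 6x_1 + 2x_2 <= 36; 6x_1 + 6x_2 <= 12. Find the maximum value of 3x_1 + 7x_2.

14

(x_1,x_2)=(0,2): 6·0+2·2=4≤36, 6·0+6·2=12≤12, objective 14.
(x_1,x_2)=(1,1): 6·1+2·1=8≤36, 6·1+6·1=12≤12, objective 10.
(x_1,x_2)=(0,1): 6·0+2·1=2≤36, 6·0+6·1=6≤12, objective 7.
The best lattice point is (0,2), giving 14.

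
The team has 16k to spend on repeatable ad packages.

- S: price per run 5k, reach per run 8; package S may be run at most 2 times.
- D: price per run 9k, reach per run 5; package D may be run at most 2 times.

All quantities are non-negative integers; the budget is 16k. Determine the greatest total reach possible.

16

This is a bounded integer knapsack.
1×S and 1×D: price 14 ≤ 16, reach 1·8 + 1·5 = 13.
2×S: price 10 ≤ 16, reach 2·8 = 16.
Best is 16.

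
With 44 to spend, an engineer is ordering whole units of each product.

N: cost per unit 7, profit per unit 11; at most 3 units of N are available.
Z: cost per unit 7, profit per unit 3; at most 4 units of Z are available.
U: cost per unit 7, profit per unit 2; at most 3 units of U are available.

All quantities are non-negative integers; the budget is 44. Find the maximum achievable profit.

42

This is a bounded integer knapsack.
3×N, 2×Z, and 1×U: cost 42 ≤ 44, profit 3·11 + 2·3 + 1·2 = 41.
3×N and 3×Z: cost 42 ≤ 44, profit 3·11 + 3·3 = 42.
Best is 42.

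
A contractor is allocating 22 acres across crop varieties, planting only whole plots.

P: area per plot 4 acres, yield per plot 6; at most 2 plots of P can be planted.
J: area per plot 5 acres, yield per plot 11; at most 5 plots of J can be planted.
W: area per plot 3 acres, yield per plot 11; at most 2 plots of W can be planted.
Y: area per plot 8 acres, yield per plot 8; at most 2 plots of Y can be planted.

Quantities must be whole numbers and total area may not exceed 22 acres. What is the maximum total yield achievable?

Take 3×J and 2×W: area 21 ≤ 22, yield 3·11 + 2·11 = 55.
W has the best ratio (11/3) and is taken to its limit of 2; remaining capacity is filled optimally with the others.

55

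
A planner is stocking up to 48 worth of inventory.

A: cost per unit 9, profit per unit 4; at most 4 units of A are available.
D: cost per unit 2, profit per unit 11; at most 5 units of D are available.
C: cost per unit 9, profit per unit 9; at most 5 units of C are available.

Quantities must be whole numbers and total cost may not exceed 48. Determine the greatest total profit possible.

D has the best ratio (11/2); taking only D gives at most 5×11 = 55 (stopped by the supply cap of 5).
Mixing does better — 5×D and 4×C: cost 46 ≤ 48, profit 5·11 + 4·9 = 91.

91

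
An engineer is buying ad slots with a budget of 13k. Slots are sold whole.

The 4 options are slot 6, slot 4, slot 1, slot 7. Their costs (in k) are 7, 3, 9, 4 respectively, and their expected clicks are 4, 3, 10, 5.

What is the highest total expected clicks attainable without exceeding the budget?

15

slot 4 + slot 1: cost 3 + 9 = 12 ≤ 13, expected clicks 3 + 10 = 13.
slot 1 + slot 7: cost 9 + 4 = 13 ≤ 13, expected clicks 10 + 5 = 15.
slot 1: cost 9 ≤ 13, expected clicks 10.
Best is slot 1 and slot 7 with total expected clicks 15.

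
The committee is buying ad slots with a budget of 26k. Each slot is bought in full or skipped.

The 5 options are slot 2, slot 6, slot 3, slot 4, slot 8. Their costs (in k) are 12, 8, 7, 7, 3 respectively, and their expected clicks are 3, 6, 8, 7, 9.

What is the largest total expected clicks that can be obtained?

30

This is an integer program with binary decision variables.
Allowing fractional choices, the relaxed optimum would be about 30.2, but ad slots are indivisible.
slot 3 + slot 4 + slot 8: cost 7 + 7 + 3 = 17 ≤ 26, expected clicks 8 + 7 + 9 = 24.
slot 6 + slot 3 + slot 4 + slot 8: cost 8 + 7 + 7 + 3 = 25 ≤ 26, expected clicks 6 + 8 + 7 + 9 = 30.
slot 6 + slot 3 + slot 8: cost 8 + 7 + 3 = 18 ≤ 26, expected clicks 6 + 8 + 9 = 23.
Best is slot 6, slot 3, slot 4, and slot 8 with total expected clicks 30.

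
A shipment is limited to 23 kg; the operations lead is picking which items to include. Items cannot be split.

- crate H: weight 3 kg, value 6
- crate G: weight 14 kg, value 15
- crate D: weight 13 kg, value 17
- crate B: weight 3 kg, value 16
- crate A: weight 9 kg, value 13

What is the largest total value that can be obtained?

Treat it as a binary knapsack problem.
crate H + crate G + crate B: weight 3 + 14 + 3 = 20 ≤ 23, value 6 + 15 + 16 = 37.
crate H + crate D + crate B: weight 3 + 13 + 3 = 19 ≤ 23, value 6 + 17 + 16 = 39.
crate H + crate B + crate A: weight 3 + 3 + 9 = 15 ≤ 23, value 6 + 16 + 13 = 35.
Best is crate H, crate D, and crate B with total value 39.

39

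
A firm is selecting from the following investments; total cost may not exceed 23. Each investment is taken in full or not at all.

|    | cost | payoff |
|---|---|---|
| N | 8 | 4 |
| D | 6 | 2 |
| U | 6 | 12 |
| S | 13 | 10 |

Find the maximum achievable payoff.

22

N + D + U: cost 8 + 6 + 6 = 20 ≤ 23, payoff 4 + 2 + 12 = 18.
U + S: cost 6 + 13 = 19 ≤ 23, payoff 12 + 10 = 22.
Best is U and S with total payoff 22.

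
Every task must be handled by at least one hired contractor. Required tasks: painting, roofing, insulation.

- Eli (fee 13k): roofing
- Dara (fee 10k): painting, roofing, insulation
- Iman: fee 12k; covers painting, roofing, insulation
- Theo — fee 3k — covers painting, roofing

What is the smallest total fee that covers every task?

Dara alone covers painting, roofing, insulation — every task.
Total fee: 10.

10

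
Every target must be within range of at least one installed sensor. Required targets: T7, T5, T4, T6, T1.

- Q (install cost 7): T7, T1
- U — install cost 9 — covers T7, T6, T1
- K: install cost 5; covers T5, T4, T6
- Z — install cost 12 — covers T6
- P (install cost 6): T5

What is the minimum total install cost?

Choose Q and K: together they cover T7, T5, T4, T6, T1 — every target.
Total install cost: 7 + 5 = 12.
No cover costs less than 12.

12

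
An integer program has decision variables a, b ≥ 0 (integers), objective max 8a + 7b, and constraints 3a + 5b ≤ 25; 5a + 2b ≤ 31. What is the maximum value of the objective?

54

The continuous relaxation peaks at (5.53, 1.68) with value 56.00; rounding to a feasible lattice point costs some objective.
(a,b)=(5,2): 3·5+5·2=25≤25, 5·5+2·2=29≤31, objective 54.
(a,b)=(6,0): 3·6+5·0=18≤25, 5·6+2·0=30≤31, objective 48.
The best lattice point is (5,2), giving 54.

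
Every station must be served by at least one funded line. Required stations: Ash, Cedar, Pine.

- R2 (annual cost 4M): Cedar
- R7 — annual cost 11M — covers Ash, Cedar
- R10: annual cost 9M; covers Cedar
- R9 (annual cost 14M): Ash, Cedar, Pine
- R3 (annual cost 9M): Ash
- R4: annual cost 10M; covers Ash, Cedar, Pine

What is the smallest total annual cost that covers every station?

10

R4 alone covers Ash, Cedar, Pine — every station.
Total annual cost: 10.
No cover costs less than 10.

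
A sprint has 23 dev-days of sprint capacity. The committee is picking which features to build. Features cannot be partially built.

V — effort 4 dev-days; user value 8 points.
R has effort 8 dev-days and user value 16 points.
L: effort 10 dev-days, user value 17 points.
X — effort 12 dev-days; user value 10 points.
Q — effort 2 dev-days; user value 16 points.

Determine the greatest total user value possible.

49

This is an integer program with binary decision variables.
Take R, L, and Q: effort 8 + 10 + 2 = 20 ≤ 23, user value 16 + 17 + 16 = 49.
No other feasible combination does better.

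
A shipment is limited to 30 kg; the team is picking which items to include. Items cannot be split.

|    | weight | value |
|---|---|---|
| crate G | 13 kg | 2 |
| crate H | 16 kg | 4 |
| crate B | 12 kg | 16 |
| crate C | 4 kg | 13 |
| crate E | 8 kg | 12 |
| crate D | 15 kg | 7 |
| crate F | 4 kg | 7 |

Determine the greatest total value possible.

Allowing fractional choices, the relaxed optimum would be about 48.9, but items are indivisible.
crate B + crate C + crate E: weight 12 + 4 + 8 = 24 ≤ 30, value 16 + 13 + 12 = 41.
crate B + crate C + crate E + crate F: weight 12 + 4 + 8 + 4 = 28 ≤ 30, value 16 + 13 + 12 + 7 = 48.
crate B + crate C + crate F: weight 12 + 4 + 4 = 20 ≤ 30, value 16 + 13 + 7 = 36.
Best is crate B, crate C, crate E, and crate F with total value 48.

48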